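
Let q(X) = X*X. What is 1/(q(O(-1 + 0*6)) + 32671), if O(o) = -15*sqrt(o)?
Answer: 1/32446 ≈ 3.0820e-5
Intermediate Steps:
q(X) = X**2
1/(q(O(-1 + 0*6)) + 32671) = 1/((-15*sqrt(-1 + 0*6))**2 + 32671) = 1/((-15*sqrt(-1 + 0))**2 + 32671) = 1/((-15*I)**2 + 32671) = 1/(-225 + 32671) = 1/32446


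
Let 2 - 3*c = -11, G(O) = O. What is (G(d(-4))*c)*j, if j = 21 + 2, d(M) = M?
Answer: -1196/3 ≈ -398.67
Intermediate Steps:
c = 13/3 (c = ⅔ - ⅓*(-11) = ⅔ + 11/3 = 13/3 ≈ 4.3333)
j = 23
(G(d(-4))*c)*j = -4*13/3*23 = -52/3*23 = -1196/3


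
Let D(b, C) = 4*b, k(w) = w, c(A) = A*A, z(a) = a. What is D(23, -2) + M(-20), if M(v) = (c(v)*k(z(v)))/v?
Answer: 492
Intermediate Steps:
c(A) = A²
M(v) = v² (M(v) = (v²*v)/v = v³/v = v²)
D(23, -2) + M(-20) = 4*23 + (-20)² = 92 + 400 = 492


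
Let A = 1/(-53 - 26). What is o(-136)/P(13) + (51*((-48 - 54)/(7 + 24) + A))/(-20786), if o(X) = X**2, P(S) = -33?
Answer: -941523675557/1679862162 ≈ -560.48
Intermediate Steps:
A = -1/79 (A = 1/(-79) = -1/79 ≈ -0.012658)
o(-136)/P(13) + (51*((-48 - 54)/(7 + 24) + A))/(-20786) = (-136)**2/(-33) + (51*((-48 - 54)/(7 + 24) - 1/79))/(-20786) = 18496*(-1/33) + (51*(-102/31 - 1/79))*(-1/20786) = -18496/33 + (51*(-102*1/31 - 1/79))*(-1/20786) = -18496/33 + (51*(-102/31 - 1/79))*(-1/20786) = -18496/33 + (51*(-8089/2449))*(-1/20786) = -18496/33 - 412539/2449*(-1/20786) = -18496/33 + 412539/50904914 = -941523675557/1679862162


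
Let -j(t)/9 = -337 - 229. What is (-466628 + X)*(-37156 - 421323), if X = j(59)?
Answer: 211603646786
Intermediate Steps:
j(t) = 5094 (j(t) = -9*(-337 - 229) = -9*(-566) = 5094)
X = 5094
(-466628 + X)*(-37156 - 421323) = (-466628 + 5094)*(-37156 - 421323) = -461534*(-458479) = 211603646786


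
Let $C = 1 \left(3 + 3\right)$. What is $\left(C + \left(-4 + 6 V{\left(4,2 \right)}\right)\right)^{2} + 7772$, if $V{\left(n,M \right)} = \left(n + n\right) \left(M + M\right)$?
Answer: $45408$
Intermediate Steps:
$V{\left(n,M \right)} = 4 M n$ ($V{\left(n,M \right)} = 2 n 2 M = 4 M n$)
$C = 6$ ($C = 1 \cdot 6 = 6$)
$\left(C + \left(-4 + 6 V{\left(4,2 \right)}\right)\right)^{2} + 7772 = \left(6 - \left(4 - 6 \cdot 4 \cdot 2 \cdot 4\right)\right)^{2} + 7772 = \left(6 + \left(-4 + 6 \cdot 32\right)\right)^{2} + 7772 = \left(6 + \left(-4 + 192\right)\right)^{2} + 7772 = \left(6 + 188\right)^{2} + 7772 = 194^{2} + 7772 = 37636 + 7772 = 45408$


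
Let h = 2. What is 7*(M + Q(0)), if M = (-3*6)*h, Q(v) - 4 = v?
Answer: -224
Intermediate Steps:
Q(v) = 4 + v
M = -36 (M = -3*6*2 = -18*2 = -36)
7*(M + Q(0)) = 7*(-36 + (4 + 0)) = 7*(-36 + 4) = 7*(-32) = -224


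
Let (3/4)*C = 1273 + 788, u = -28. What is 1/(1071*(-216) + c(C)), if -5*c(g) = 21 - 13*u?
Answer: -1/231413 ≈ -4.3213e-6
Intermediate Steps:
C = 2748 (C = 4*(1273 + 788)/3 = (4/3)*2061 = 2748)
c(g) = -77 (c(g) = -(21 - 13*(-28))/5 = -(21 + 364)/5 = -⅕*385 = -77)
1/(1071*(-216) + c(C)) = 1/(1071*(-216) - 77) = 1/(-231336 - 77) = 1/(-231413) = -1/231413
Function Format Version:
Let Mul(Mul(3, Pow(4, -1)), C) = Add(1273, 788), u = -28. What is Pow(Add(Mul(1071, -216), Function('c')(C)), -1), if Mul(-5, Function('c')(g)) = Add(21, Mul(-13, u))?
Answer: Rational(-1, 231413) ≈ -4.3213e-6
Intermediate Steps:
C = 2748 (C = Mul(Rational(4, 3), Add(1273, 788)) = Mul(Rational(4, 3), 2061) = 2748)
Function('c')(g) = -77 (Function('c')(g) = Mul(Rational(-1, 5), Add(21, Mul(-13, -28))) = Mul(Rational(-1, 5), Add(21, 364)) = Mul(Rational(-1, 5), 385) = -77)
Pow(Add(Mul(1071, -216), Function('c')(C)), -1) = Pow(Add(Mul(1071, -216), -77), -1) = Pow(Add(-231336, -77), -1) = Pow(-231413, -1) = Rational(-1, 231413)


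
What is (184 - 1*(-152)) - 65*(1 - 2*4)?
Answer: 791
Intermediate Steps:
(184 - 1*(-152)) - 65*(1 - 2*4) = (184 + 152) - 65*(1 - 8) = 336 - 65*(-7) = 336 + 455 = 791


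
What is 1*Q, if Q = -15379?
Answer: -15379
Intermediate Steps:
1*Q = 1*(-15379) = -15379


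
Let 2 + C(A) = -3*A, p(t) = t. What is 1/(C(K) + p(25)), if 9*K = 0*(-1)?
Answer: 1/23 ≈ 0.043478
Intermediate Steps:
K = 0 (K = (0*(-1))/9 = (⅑)*0 = 0)
C(A) = -2 - 3*A
1/(C(K) + p(25)) = 1/((-2 - 3*0) + 25) = 1/((-2 + 0) + 25) = 1/(-2 + 25) = 1/23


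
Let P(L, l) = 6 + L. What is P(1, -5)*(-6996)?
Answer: -48972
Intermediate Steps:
P(1, -5)*(-6996) = (6 + 1)*(-6996) = 7*(-6996) = -48972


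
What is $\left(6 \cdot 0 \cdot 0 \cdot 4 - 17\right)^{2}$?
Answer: $289$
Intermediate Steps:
$\left(6 \cdot 0 \cdot 0 \cdot 4 - 17\right)^{2} = \left(6 \cdot 0 \cdot 4 - 17\right)^{2} = \left(0 \cdot 4 - 17\right)^{2} = \left(0 - 17\right)^{2} = \left(-17\right)^{2} = 289$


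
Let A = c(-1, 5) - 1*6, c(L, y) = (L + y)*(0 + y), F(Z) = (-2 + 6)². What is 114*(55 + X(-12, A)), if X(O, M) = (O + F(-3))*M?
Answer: 12654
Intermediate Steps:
F(Z) = 16 (F(Z) = 4² = 16)
c(L, y) = y*(L + y) (c(L, y) = (L + y)*y = y*(L + y))
A = 14 (A = 5*(-1 + 5) - 1*6 = 5*4 - 6 = 20 - 6 = 14)
X(O, M) = M*(16 + O) (X(O, M) = (O + 16)*M = (16 + O)*M = M*(16 + O))
114*(55 + X(-12, A)) = 114*(55 + 14*(16 - 12)) = 114*(55 + 14*4) = 114*(55 + 56) = 114*111 = 12654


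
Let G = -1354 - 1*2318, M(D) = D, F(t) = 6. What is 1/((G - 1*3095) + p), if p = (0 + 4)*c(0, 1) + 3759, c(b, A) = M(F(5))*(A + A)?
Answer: -1/2960 ≈ -0.00033784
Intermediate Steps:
G = -3672 (G = -1354 - 2318 = -3672)
c(b, A) = 12*A (c(b, A) = 6*(A + A) = 6*(2*A) = 12*A)
p = 3807 (p = (0 + 4)*(12*1) + 3759 = 4*12 + 3759 = 48 + 3759 = 3807)
1/((G - 1*3095) + p) = 1/((-3672 - 1*3095) + 3807) = 1/((-3672 - 3095) + 3807) = 1/(-6767 + 3807) = 1/(-2960) = -1/2960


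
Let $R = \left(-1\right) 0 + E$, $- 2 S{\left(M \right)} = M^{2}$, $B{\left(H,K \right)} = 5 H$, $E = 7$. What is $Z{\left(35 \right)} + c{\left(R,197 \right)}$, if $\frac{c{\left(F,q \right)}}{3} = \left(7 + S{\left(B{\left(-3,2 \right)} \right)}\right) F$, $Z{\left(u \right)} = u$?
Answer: $- \frac{4361}{2} \approx -2180.5$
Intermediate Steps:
$S{\left(M \right)} = - \frac{M^{2}}{2}$
$R = 7$ ($R = \left(-1\right) 0 + 7 = 0 + 7 = 7$)
$c{\left(F,q \right)} = - \frac{633 F}{2}$ ($c{\left(F,q \right)} = 3 \left(7 - \frac{\left(5 \left(-3\right)\right)^{2}}{2}\right) F = 3 \left(7 - \frac{\left(-15\right)^{2}}{2}\right) F = 3 \left(7 - \frac{225}{2}\right) F = 3 \left(- \frac{211 F}{2}\right) = - \frac{633 F}{2}$)
$Z{\left(35 \right)} + c{\left(R,197 \right)} = 35 - \frac{4431}{2} = - \frac{4361}{2}$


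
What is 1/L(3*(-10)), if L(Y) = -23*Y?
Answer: 1/690 ≈ 0.0014493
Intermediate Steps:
1/L(3*(-10)) = 1/(-69*(-10)) = 1/(-23*(-30)) = 1/690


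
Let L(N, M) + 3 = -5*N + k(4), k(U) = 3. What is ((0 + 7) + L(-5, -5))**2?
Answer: 1024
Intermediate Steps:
L(N, M) = -5*N (L(N, M) = -3 + (-5*N + 3) = -3 + (3 - 5*N) = -5*N)
((0 + 7) + L(-5, -5))**2 = ((0 + 7) - 5*(-5))**2 = (7 + 25)**2 = 32**2 = 1024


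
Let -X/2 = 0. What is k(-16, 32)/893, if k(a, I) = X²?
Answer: 0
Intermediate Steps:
X = 0 (X = -2*0 = 0)
k(a, I) = 0 (k(a, I) = 0² = 0)
k(-16, 32)/893 = 0/893 = 0*(1/893) = 0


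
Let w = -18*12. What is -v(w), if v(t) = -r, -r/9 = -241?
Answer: 2169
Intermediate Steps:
w = -216
r = 2169 (r = -9*(-241) = 2169)
v(t) = -2169 (v(t) = -1*2169 = -2169)
-v(w) = -1*(-2169) = 2169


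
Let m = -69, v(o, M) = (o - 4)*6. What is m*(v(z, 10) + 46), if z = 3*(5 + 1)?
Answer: -8970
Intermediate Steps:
z = 18 (z = 3*6 = 18)
v(o, M) = -24 + 6*o (v(o, M) = (-4 + o)*6 = -24 + 6*o)
m*(v(z, 10) + 46) = -69*((-24 + 6*18) + 46) = -69*((-24 + 108) + 46) = -69*(84 + 46) = -69*130 = -8970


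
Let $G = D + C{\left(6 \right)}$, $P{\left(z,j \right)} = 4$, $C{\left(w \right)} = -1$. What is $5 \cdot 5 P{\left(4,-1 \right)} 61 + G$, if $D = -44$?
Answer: $6055$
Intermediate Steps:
$G = -45$ ($G = -44 - 1 = -45$)
$5 \cdot 5 P{\left(4,-1 \right)} 61 + G = 5 \cdot 5 \cdot 4 \cdot 61 - 45 = 25 \cdot 4 \cdot 61 - 45 = 100 \cdot 61 - 45 = 6100 - 45 = 6055$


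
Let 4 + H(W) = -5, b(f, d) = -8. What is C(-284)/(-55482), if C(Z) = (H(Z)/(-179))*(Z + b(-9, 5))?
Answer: 438/1655213 ≈ 0.00026462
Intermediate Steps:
H(W) = -9 (H(W) = -4 - 5 = -9)
C(Z) = -72/179 + 9*Z/179 (C(Z) = (-9/(-179))*(Z - 8) = (-9*(-1/179))*(-8 + Z) = 9*(-8 + Z)/179 = -72/179 + 9*Z/179)
C(-284)/(-55482) = (-72/179 + (9/179)*(-284))/(-55482) = (-72/179 - 2556/179)*(-1/55482) = -2628/179*(-1/55482) = 438/1655213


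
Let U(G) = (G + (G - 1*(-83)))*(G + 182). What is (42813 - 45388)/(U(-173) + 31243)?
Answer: -2575/28876 ≈ -0.089174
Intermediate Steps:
U(G) = (83 + 2*G)*(182 + G) (U(G) = (G + (G + 83))*(182 + G) = (G + (83 + G))*(182 + G) = (83 + 2*G)*(182 + G))
(42813 - 45388)/(U(-173) + 31243) = (42813 - 45388)/((15106 + 2*(-173)**2 + 447*(-173)) + 31243) = -2575/((15106 + 2*29929 - 77331) + 31243) = -2575/((15106 + 59858 - 77331) + 31243) = -2575/(-2367 + 31243) = -2575/28876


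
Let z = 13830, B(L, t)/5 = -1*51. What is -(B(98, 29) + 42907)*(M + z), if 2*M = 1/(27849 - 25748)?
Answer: -1239331934486/2101 ≈ -5.8988e+8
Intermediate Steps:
B(L, t) = -255 (B(L, t) = 5*(-1*51) = 5*(-51) = -255)
M = 1/4202 (M = 1/(2*(27849 - 25748)) = (½)/2101 = (½)*(1/2101) = 1/4202 ≈ 0.00023798)
-(B(98, 29) + 42907)*(M + z) = -(-255 + 42907)*(1/4202 + 13830) = -42652*58113661/4202 = -1*1239331934486/2101 = -1239331934486/2101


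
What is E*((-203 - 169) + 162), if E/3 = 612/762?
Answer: -64260/127 ≈ -505.98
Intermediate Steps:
E = 306/127 (E = 3*(612/762) = 3*(612*(1/762)) = 3*(102/127) = 306/127 ≈ 2.4094)
E*((-203 - 169) + 162) = 306*((-203 - 169) + 162)/127 = 306*(-372 + 162)/127 = (306/127)*(-210) = -64260/127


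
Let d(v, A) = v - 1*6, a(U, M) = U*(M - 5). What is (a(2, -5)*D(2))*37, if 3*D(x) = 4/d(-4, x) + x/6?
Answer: 148/9 ≈ 16.444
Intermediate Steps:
a(U, M) = U*(-5 + M)
d(v, A) = -6 + v (d(v, A) = v - 6 = -6 + v)
D(x) = -2/15 + x/18 (D(x) = (4/(-6 - 4) + x/6)/3 = (4/(-10) + x*(⅙))/3 = (4*(-⅒) + x/6)/3 = (-⅖ + x/6)/3 = -2/15 + x/18)
(a(2, -5)*D(2))*37 = ((2*(-5 - 5))*(-2/15 + (1/18)*2))*37 = ((2*(-10))*(-2/15 + ⅑))*37 = -20*(-1/45)*37 = (4/9)*37 = 148/9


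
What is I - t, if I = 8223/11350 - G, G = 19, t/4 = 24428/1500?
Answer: -14201717/170250 ≈ -83.417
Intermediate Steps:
t = 24428/375 (t = 4*(24428/1500) = 4*(24428*(1/1500)) = 4*(6107/375) = 24428/375 ≈ 65.141)
I = -207427/11350 (I = 8223/11350 - 1*19 = 8223*(1/11350) - 19 = 8223/11350 - 19 = -207427/11350 ≈ -18.276)
I - t = -207427/11350 - 1*24428/375 = -207427/11350 - 24428/375 = -14201717/170250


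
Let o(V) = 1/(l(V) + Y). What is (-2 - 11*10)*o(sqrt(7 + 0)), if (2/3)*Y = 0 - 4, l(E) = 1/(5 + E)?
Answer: 11536/589 - 112*sqrt(7)/589 ≈ 19.083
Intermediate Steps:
Y = -6 (Y = 3*(0 - 4)/2 = (3/2)*(-4) = -6)
o(V) = 1/(-6 + 1/(5 + V)) (o(V) = 1/(1/(5 + V) - 6) = 1/(-6 + 1/(5 + V)))
(-2 - 11*10)*o(sqrt(7 + 0)) = (-2 - 11*10)*((-5 - sqrt(7 + 0))/(29 + 6*sqrt(7 + 0))) = (-2 - 110)*((-5 - sqrt(7))/(29 + 6*sqrt(7))) = -112*(-5 - sqrt(7))/(29 + 6*sqrt(7))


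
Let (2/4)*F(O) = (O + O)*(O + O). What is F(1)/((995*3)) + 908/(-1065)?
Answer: -180124/211935 ≈ -0.84990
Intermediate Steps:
F(O) = 8*O**2 (F(O) = 2*((O + O)*(O + O)) = 2*((2*O)*(2*O)) = 2*(4*O**2) = 8*O**2)
F(1)/((995*3)) + 908/(-1065) = (8*1**2)/((995*3)) + 908/(-1065) = (8*1)/2985 + 908*(-1/1065) = 8*(1/2985) - 908/1065 = 8/2985 - 908/1065 = -180124/211935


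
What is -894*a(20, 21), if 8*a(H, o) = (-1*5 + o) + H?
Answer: -4023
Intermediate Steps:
a(H, o) = -5/8 + H/8 + o/8 (a(H, o) = ((-1*5 + o) + H)/8 = ((-5 + o) + H)/8 = (-5 + H + o)/8 = -5/8 + H/8 + o/8)
-894*a(20, 21) = -894*(-5/8 + (⅛)*20 + (⅛)*21) = -894*(-5/8 + 5/2 + 21/8) = -894*9/2 = -4023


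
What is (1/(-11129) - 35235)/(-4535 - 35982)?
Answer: 392130316/450913693 ≈ 0.86963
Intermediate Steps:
(1/(-11129) - 35235)/(-4535 - 35982) = (-1/11129 - 35235)/(-40517) = -392130316/11129*(-1/40517) = 392130316/450913693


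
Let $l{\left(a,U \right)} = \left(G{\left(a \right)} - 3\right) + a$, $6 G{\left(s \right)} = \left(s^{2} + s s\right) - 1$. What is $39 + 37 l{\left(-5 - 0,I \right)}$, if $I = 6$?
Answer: $\frac{271}{6} \approx 45.167$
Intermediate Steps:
$G{\left(s \right)} = - \frac{1}{6} + \frac{s^{2}}{3}$ ($G{\left(s \right)} = \frac{\left(s^{2} + s s\right) - 1}{6} = \frac{\left(s^{2} + s^{2}\right) - 1}{6} = \frac{2 s^{2} - 1}{6} = \frac{-1 + 2 s^{2}}{6} = - \frac{1}{6} + \frac{s^{2}}{3}$)
$l{\left(a,U \right)} = - \frac{19}{6} + a + \frac{a^{2}}{3}$ ($l{\left(a,U \right)} = \left(\left(- \frac{1}{6} + \frac{a^{2}}{3}\right) - 3\right) + a = \left(- \frac{19}{6} + \frac{a^{2}}{3}\right) + a = - \frac{19}{6} + a + \frac{a^{2}}{3}$)
$39 + 37 l{\left(-5 - 0,I \right)} = 39 + 37 \left(- \frac{19}{6} - 5 + \frac{\left(-5 - 0\right)^{2}}{3}\right) = 39 + 37 \left(- \frac{19}{6} + \left(-5 + 0\right) + \frac{\left(-5 + 0\right)^{2}}{3}\right) = 39 + 37 \left(- \frac{19}{6} - 5 + \frac{\left(-5\right)^{2}}{3}\right) = 39 + 37 \left(- \frac{19}{6} - 5 + \frac{1}{3} \cdot 25\right) = 39 + 37 \left(- \frac{19}{6} - 5 + \frac{25}{3}\right) = 39 + 37 \cdot \frac{1}{6} = 39 + \frac{37}{6} = \frac{271}{6}$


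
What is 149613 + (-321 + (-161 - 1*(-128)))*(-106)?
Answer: 187137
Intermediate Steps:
149613 + (-321 + (-161 - 1*(-128)))*(-106) = 149613 + (-321 + (-161 + 128))*(-106) = 149613 + (-321 - 33)*(-106) = 149613 - 354*(-106) = 149613 + 37524 = 187137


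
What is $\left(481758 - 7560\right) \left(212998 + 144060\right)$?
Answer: $169316189484$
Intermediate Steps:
$\left(481758 - 7560\right) \left(212998 + 144060\right) = 474198 \cdot 357058 = 169316189484$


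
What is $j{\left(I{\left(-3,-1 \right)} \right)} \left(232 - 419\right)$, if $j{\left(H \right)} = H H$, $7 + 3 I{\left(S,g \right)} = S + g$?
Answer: $- \frac{22627}{9} \approx -2514.1$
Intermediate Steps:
$I{\left(S,g \right)} = - \frac{7}{3} + \frac{S}{3} + \frac{g}{3}$ ($I{\left(S,g \right)} = - \frac{7}{3} + \frac{S + g}{3} = - \frac{7}{3} + \left(\frac{S}{3} + \frac{g}{3}\right) = - \frac{7}{3} + \frac{S}{3} + \frac{g}{3}$)
$j{\left(H \right)} = H^{2}$
$j{\left(I{\left(-3,-1 \right)} \right)} \left(232 - 419\right) = \left(- \frac{7}{3} + \frac{1}{3} \left(-3\right) + \frac{1}{3} \left(-1\right)\right)^{2} \left(232 - 419\right) = \left(- \frac{7}{3} - 1 - \frac{1}{3}\right)^{2} \left(-187\right) = \left(- \frac{11}{3}\right)^{2} \left(-187\right) = \frac{121}{9} \left(-187\right) = - \frac{22627}{9}$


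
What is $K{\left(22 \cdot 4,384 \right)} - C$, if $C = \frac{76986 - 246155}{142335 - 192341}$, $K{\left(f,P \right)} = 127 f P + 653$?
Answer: $\frac{19512494023}{4546} \approx 4.2922 \cdot 10^{6}$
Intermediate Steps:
$K{\left(f,P \right)} = 653 + 127 P f$ ($K{\left(f,P \right)} = 127 P f + 653 = 653 + 127 P f$)
$C = \frac{15379}{4546}$ ($C = - \frac{169169}{-50006} = \left(-169169\right) \left(- \frac{1}{50006}\right) = \frac{15379}{4546} \approx 3.383$)
$K{\left(22 \cdot 4,384 \right)} - C = \left(653 + 127 \cdot 384 \cdot 22 \cdot 4\right) - \frac{15379}{4546} = \left(653 + 127 \cdot 384 \cdot 88\right) - \frac{15379}{4546} = \left(653 + 4291584\right) - \frac{15379}{4546} = 4292237 - \frac{15379}{4546} = \frac{19512494023}{4546}$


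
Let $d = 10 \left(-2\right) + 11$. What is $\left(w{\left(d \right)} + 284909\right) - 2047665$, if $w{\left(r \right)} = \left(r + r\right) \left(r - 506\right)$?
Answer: $-1753486$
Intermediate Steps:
$d = -9$ ($d = -20 + 11 = -9$)
$w{\left(r \right)} = 2 r \left(-506 + r\right)$
$\left(w{\left(d \right)} + 284909\right) - 2047665 = \left(2 \left(-9\right) \left(-506 - 9\right) + 284909\right) - 2047665 = \left(2 \left(-9\right) \left(-515\right) + 284909\right) - 2047665 = \left(9270 + 284909\right) - 2047665 = 294179 - 2047665 = -1753486$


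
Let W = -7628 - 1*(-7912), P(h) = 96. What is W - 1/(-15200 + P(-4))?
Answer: 4289537/15104 ≈ 284.00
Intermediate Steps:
W = 284 (W = -7628 + 7912 = 284)
W - 1/(-15200 + P(-4)) = 284 - 1/(-15200 + 96) = 284 - 1/(-15104) = 284 - 1*(-1/15104) = 284 + 1/15104 = 4289537/15104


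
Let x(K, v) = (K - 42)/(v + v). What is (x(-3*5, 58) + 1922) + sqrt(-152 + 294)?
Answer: 222895/116 + sqrt(142) ≈ 1933.4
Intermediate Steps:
x(K, v) = (-42 + K)/(2*v) (x(K, v) = (-42 + K)/((2*v)) = (-42 + K)*(1/(2*v)) = (-42 + K)/(2*v))
(x(-3*5, 58) + 1922) + sqrt(-152 + 294) = ((1/2)*(-42 - 3*5)/58 + 1922) + sqrt(-152 + 294) = ((1/2)*(1/58)*(-42 - 15) + 1922) + sqrt(142) = ((1/2)*(1/58)*(-57) + 1922) + sqrt(142) = (-57/116 + 1922) + sqrt(142) = 222895/116 + sqrt(142)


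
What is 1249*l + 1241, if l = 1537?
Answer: 1920954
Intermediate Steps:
1249*l + 1241 = 1249*1537 + 1241 = 1919713 + 1241 = 1920954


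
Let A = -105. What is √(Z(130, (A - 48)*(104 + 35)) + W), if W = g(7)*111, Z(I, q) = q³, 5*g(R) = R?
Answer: I*√240468781025190/5 ≈ 3.1014e+6*I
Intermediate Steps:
g(R) = R/5
W = 777/5 (W = ((⅕)*7)*111 = (7/5)*111 = 777/5 ≈ 155.40)
√(Z(130, (A - 48)*(104 + 35)) + W) = √(((-105 - 48)*(104 + 35))³ + 777/5) = √((-153*139)³ + 777/5) = √((-21267)³ + 777/5) = √(-9618751241163 + 777/5) = √(-48093756205038/5) = I*√240468781025190/5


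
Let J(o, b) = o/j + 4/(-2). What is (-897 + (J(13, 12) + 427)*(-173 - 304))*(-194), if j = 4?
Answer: 79606833/2 ≈ 3.9803e+7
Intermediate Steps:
J(o, b) = -2 + o/4 (J(o, b) = o/4 + 4/(-2) = o*(¼) + 4*(-½) = o/4 - 2 = -2 + o/4)
(-897 + (J(13, 12) + 427)*(-173 - 304))*(-194) = (-897 + ((-2 + (¼)*13) + 427)*(-173 - 304))*(-194) = (-897 + ((-2 + 13/4) + 427)*(-477))*(-194) = (-897 + (5/4 + 427)*(-477))*(-194) = (-897 + (1713/4)*(-477))*(-194) = (-897 - 817101/4)*(-194) = -820689/4*(-194) = 79606833/2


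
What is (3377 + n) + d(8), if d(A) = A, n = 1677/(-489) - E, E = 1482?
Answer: 309630/163 ≈ 1899.6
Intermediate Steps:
n = -242125/163 (n = 1677/(-489) - 1*1482 = 1677*(-1/489) - 1482 = -559/163 - 1482 = -242125/163 ≈ -1485.4)
(3377 + n) + d(8) = (3377 - 242125/163) + 8 = 308326/163 + 8 = 309630/163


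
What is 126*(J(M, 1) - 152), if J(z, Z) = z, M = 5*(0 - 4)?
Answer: -21672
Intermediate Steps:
M = -20 (M = 5*(-4) = -20)
126*(J(M, 1) - 152) = 126*(-20 - 152) = 126*(-172) = -21672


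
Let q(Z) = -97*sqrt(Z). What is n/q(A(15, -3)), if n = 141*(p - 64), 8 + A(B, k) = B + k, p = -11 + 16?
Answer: 8319/194 ≈ 42.881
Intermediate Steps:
p = 5
A(B, k) = -8 + B + k (A(B, k) = -8 + (B + k) = -8 + B + k)
n = -8319 (n = 141*(5 - 64) = 141*(-59) = -8319)
n/q(A(15, -3)) = -8319*(-1/(97*sqrt(-8 + 15 - 3))) = -8319/((-97*sqrt(4))) = -8319/((-97*2)) = -8319/(-194) = -8319*(-1/194) = 8319/194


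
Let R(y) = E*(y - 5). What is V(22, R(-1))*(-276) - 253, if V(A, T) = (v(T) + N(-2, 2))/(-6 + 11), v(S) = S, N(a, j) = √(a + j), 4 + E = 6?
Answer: 2047/5 ≈ 409.40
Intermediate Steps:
E = 2 (E = -4 + 6 = 2)
R(y) = -10 + 2*y (R(y) = 2*(y - 5) = 2*(-5 + y) = -10 + 2*y)
V(A, T) = T/5 (V(A, T) = (T + √(-2 + 2))/(-6 + 11) = (T + √0)/5 = (T + 0)*(⅕) = T*(⅕) = T/5)
V(22, R(-1))*(-276) - 253 = ((-10 + 2*(-1))/5)*(-276) - 253 = ((-10 - 2)/5)*(-276) - 253 = ((⅕)*(-12))*(-276) - 253 = -12/5*(-276) - 253 = 3312/5 - 253 = 2047/5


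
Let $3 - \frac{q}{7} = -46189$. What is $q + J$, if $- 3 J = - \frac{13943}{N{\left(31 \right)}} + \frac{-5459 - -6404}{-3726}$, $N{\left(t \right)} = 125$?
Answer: $\frac{16734980509}{51750} \approx 3.2338 \cdot 10^{5}$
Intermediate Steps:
$q = 323344$ ($q = 21 - -323323 = 21 + 323323 = 323344$)
$J = \frac{1928509}{51750}$ ($J = - \frac{- \frac{13943}{125} + \frac{-5459 - -6404}{-3726}}{3} = - \frac{\left(-13943\right) \frac{1}{125} + \left(-5459 + 6404\right) \left(- \frac{1}{3726}\right)}{3} = - \frac{- \frac{13943}{125} + 945 \left(- \frac{1}{3726}\right)}{3} = - \frac{- \frac{13943}{125} - \frac{35}{138}}{3} = \left(- \frac{1}{3}\right) \left(- \frac{1928509}{17250}\right) = \frac{1928509}{51750} \approx 37.266$)
$q + J = 323344 + \frac{1928509}{51750} = \frac{16734980509}{51750}$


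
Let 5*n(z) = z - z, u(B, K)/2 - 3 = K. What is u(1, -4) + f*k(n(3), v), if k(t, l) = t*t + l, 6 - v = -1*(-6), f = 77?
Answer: -2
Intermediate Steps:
u(B, K) = 6 + 2*K
n(z) = 0 (n(z) = (z - z)/5 = (⅕)*0 = 0)
v = 0 (v = 6 - (-1)*(-6) = 6 - 1*6 = 6 - 6 = 0)
k(t, l) = l + t² (k(t, l) = t² + l = l + t²)
u(1, -4) + f*k(n(3), v) = (6 + 2*(-4)) + 77*(0 + 0²) = (6 - 8) + 77*(0 + 0) = -2 + 77*0 = -2 + 0 = -2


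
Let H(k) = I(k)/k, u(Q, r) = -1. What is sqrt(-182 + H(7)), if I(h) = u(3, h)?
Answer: 5*I*sqrt(357)/7 ≈ 13.496*I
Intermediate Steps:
I(h) = -1
H(k) = -1/k
sqrt(-182 + H(7)) = sqrt(-182 - 1/7) = sqrt(-1275/7) = 5*I*sqrt(357)/7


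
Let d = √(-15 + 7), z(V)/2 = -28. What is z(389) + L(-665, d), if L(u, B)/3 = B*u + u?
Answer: -2051 - 3990*I*√2 ≈ -2051.0 - 5642.7*I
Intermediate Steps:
z(V) = -56 (z(V) = 2*(-28) = -56)
d = 2*I*√2 (d = √(-8) = 2*I*√2 ≈ 2.8284*I)
L(u, B) = 3*u + 3*B*u (L(u, B) = 3*(B*u + u) = 3*(u + B*u) = 3*u + 3*B*u)
z(389) + L(-665, d) = -56 + 3*(-665)*(1 + 2*I*√2) = -56 + (-1995 - 3990*I*√2) = -2051 - 3990*I*√2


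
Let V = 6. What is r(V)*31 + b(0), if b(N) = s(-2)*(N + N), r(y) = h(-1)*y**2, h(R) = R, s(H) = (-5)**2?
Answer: -1116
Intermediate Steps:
s(H) = 25
r(y) = -y**2
b(N) = 50*N (b(N) = 25*(N + N) = 25*(2*N) = 50*N)
r(V)*31 + b(0) = -1*6**2*31 + 50*0 = -1*36*31 + 0 = -36*31 + 0 = -1116 + 0 = -1116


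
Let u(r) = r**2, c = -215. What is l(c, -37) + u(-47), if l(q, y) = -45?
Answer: 2164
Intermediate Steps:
l(c, -37) + u(-47) = -45 + (-47)**2 = -45 + 2209 = 2164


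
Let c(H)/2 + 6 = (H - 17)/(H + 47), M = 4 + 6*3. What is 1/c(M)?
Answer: -69/818 ≈ -0.084352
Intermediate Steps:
M = 22 (M = 4 + 18 = 22)
c(H) = -12 + 2*(-17 + H)/(47 + H) (c(H) = -12 + 2*((H - 17)/(H + 47)) = -12 + 2*((-17 + H)/(47 + H)) = -12 + 2*(-17 + H)/(47 + H))
1/c(M) = 1/(2*(-299 - 5*22)/(47 + 22)) = 1/(2*(-299 - 110)/69) = 1/(2*(1/69)*(-409)) = 1/(-818/69) = -69/818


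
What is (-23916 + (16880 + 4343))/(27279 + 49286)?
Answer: -2693/76565 ≈ -0.035173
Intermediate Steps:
(-23916 + (16880 + 4343))/(27279 + 49286) = (-23916 + 21223)/76565 = -2693*1/76565 = -2693/76565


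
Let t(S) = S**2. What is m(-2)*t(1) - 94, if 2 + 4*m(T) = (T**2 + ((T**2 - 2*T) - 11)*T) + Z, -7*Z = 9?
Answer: -2585/28 ≈ -92.321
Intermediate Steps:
Z = -9/7 (Z = -1/7*9 = -9/7 ≈ -1.2857)
m(T) = -23/28 + T**2/4 + T*(-11 + T**2 - 2*T)/4 (m(T) = -1/2 + ((T**2 + ((T**2 - 2*T) - 11)*T) - 9/7)/4 = -1/2 + ((T**2 + (-11 + T**2 - 2*T)*T) - 9/7)/4 = -1/2 + ((T**2 + T*(-11 + T**2 - 2*T)) - 9/7)/4 = -1/2 + (-9/7 + T**2 + T*(-11 + T**2 - 2*T))/4 = -1/2 + (-9/28 + T**2/4 + T*(-11 + T**2 - 2*T)/4) = -23/28 + T**2/4 + T*(-11 + T**2 - 2*T)/4)
m(-2)*t(1) - 94 = (-23/28 - 11/4*(-2) - 1/4*(-2)**2 + (1/4)*(-2)**3)*1**2 - 94 = (-23/28 + 11/2 - 1/4*4 + (1/4)*(-8))*1 - 94 = (-23/28 + 11/2 - 1 - 2)*1 - 94 = (47/28)*1 - 94 = 47/28 - 94 = -2585/28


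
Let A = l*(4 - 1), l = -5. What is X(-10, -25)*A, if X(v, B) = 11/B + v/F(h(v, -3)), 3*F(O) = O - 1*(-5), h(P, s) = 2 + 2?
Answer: 283/5 ≈ 56.600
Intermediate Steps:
h(P, s) = 4
F(O) = 5/3 + O/3 (F(O) = (O - 1*(-5))/3 = (O + 5)/3 = (5 + O)/3 = 5/3 + O/3)
X(v, B) = 11/B + v/3 (X(v, B) = 11/B + v/(5/3 + (⅓)*4) = 11/B + v/(5/3 + 4/3) = 11/B + v/3)
A = -15 (A = -5*(4 - 1) = -5*3 = -15)
X(-10, -25)*A = (11/(-25) + (⅓)*(-10))*(-15) = (11*(-1/25) - 10/3)*(-15) = (-11/25 - 10/3)*(-15) = -283/75*(-15) = 283/5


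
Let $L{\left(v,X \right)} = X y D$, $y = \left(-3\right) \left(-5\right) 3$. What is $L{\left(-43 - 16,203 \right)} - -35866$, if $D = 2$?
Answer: $54136$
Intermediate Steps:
$y = 45$ ($y = 15 \cdot 3 = 45$)
$L{\left(v,X \right)} = 90 X$ ($L{\left(v,X \right)} = X 45 \cdot 2 = 45 X 2 = 90 X$)
$L{\left(-43 - 16,203 \right)} - -35866 = 90 \cdot 203 - -35866 = 18270 + 35866 = 54136$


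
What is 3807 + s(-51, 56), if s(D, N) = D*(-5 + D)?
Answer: 6663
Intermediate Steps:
3807 + s(-51, 56) = 3807 - 51*(-5 - 51) = 3807 - 51*(-56) = 3807 + 2856 = 6663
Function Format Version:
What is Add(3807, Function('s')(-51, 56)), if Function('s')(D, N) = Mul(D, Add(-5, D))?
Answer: 6663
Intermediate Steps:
Add(3807, Function('s')(-51, 56)) = Add(3807, Mul(-51, Add(-5, -51))) = Add(3807, Mul(-51, -56)) = Add(3807, 2856) = 6663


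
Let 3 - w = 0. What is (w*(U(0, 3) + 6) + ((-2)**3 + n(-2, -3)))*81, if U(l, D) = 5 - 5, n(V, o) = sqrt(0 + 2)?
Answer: 810 + 81*sqrt(2) ≈ 924.55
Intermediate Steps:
w = 3 (w = 3 - 1*0 = 3 + 0 = 3)
n(V, o) = sqrt(2)
U(l, D) = 0
(w*(U(0, 3) + 6) + ((-2)**3 + n(-2, -3)))*81 = (3*(0 + 6) + ((-2)**3 + sqrt(2)))*81 = (3*6 + (-8 + sqrt(2)))*81 = (18 + (-8 + sqrt(2)))*81 = (10 + sqrt(2))*81 = 810 + 81*sqrt(2)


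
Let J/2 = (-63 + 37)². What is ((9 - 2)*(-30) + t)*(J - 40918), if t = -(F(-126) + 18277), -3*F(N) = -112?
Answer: 2198801318/3 ≈ 7.3293e+8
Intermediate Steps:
F(N) = 112/3 (F(N) = -⅓*(-112) = 112/3)
t = -54943/3 (t = -(112/3 + 18277) = -1*54943/3 = -54943/3 ≈ -18314.)
J = 1352 (J = 2*(-63 + 37)² = 2*(-26)² = 2*676 = 1352)
((9 - 2)*(-30) + t)*(J - 40918) = ((9 - 2)*(-30) - 54943/3)*(1352 - 40918) = (7*(-30) - 54943/3)*(-39566) = (-210 - 54943/3)*(-39566) = -55573/3*(-39566) = 2198801318/3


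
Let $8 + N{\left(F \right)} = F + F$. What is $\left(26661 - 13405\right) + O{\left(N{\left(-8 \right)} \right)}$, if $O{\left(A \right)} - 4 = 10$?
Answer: $13270$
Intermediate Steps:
$N{\left(F \right)} = -8 + 2 F$ ($N{\left(F \right)} = -8 + \left(F + F\right) = -8 + 2 F$)
$O{\left(A \right)} = 14$ ($O{\left(A \right)} = 4 + 10 = 14$)
$\left(26661 - 13405\right) + O{\left(N{\left(-8 \right)} \right)} = \left(26661 - 13405\right) + 14 = 13256 + 14 = 13270$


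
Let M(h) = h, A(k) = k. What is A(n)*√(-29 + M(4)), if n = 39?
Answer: 195*I ≈ 195.0*I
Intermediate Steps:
A(n)*√(-29 + M(4)) = 39*√(-29 + 4) = 39*√(-25) = 39*(5*I) = 195*I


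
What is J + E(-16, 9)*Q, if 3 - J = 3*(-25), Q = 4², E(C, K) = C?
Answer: -178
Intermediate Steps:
Q = 16
J = 78 (J = 3 - 3*(-25) = 3 - 1*(-75) = 3 + 75 = 78)
J + E(-16, 9)*Q = 78 - 16*16 = 78 - 256 = -178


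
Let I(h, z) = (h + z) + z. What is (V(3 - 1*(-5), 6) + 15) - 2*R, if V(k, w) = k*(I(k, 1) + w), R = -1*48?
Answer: 239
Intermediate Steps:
R = -48
I(h, z) = h + 2*z
V(k, w) = k*(2 + k + w) (V(k, w) = k*((k + 2*1) + w) = k*((k + 2) + w) = k*((2 + k) + w) = k*(2 + k + w))
(V(3 - 1*(-5), 6) + 15) - 2*R = ((3 - 1*(-5))*(2 + (3 - 1*(-5)) + 6) + 15) - 2*(-48) = ((3 + 5)*(2 + (3 + 5) + 6) + 15) + 96 = (8*(2 + 8 + 6) + 15) + 96 = (8*16 + 15) + 96 = (128 + 15) + 96 = 143 + 96 = 239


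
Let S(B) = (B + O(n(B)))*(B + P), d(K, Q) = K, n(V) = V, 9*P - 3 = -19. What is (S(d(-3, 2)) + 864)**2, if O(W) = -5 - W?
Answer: 63856081/81 ≈ 7.8835e+5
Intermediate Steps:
P = -16/9 (P = 1/3 + (1/9)*(-19) = 1/3 - 19/9 = -16/9 ≈ -1.7778)
S(B) = 80/9 - 5*B (S(B) = (B + (-5 - B))*(B - 16/9) = -5*(-16/9 + B) = 80/9 - 5*B)
(S(d(-3, 2)) + 864)**2 = ((80/9 - 5*(-3)) + 864)**2 = ((80/9 + 15) + 864)**2 = (215/9 + 864)**2 = (7991/9)**2 = 63856081/81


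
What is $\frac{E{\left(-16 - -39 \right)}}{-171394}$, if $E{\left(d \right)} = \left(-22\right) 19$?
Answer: $\frac{209}{85697} \approx 0.0024388$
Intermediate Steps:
$E{\left(d \right)} = -418$
$\frac{E{\left(-16 - -39 \right)}}{-171394} = - \frac{418}{-171394} = \left(-418\right) \left(- \frac{1}{171394}\right) = \frac{209}{85697}$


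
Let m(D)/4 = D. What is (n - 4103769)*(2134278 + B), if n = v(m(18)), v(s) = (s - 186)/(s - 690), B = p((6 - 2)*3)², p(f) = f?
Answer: -902194967607336/103 ≈ -8.7592e+12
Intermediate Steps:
m(D) = 4*D
B = 144 (B = ((6 - 2)*3)² = (4*3)² = 12² = 144)
v(s) = (-186 + s)/(-690 + s)
n = 19/103 (n = (-186 + 4*18)/(-690 + 4*18) = (-186 + 72)/(-690 + 72) = -114/(-618) = -1/618*(-114) = 19/103 ≈ 0.18447)
(n - 4103769)*(2134278 + B) = (19/103 - 4103769)*(2134278 + 144) = -422688188/103*2134422 = -902194967607336/103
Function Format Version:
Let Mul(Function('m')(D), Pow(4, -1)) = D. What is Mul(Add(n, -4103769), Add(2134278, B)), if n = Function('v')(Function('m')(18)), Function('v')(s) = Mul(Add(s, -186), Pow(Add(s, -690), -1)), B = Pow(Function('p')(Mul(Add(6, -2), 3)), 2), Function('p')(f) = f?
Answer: Rational(-902194967607336, 103) ≈ -8.7592e+12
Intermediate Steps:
Function('m')(D) = Mul(4, D)
B = 144 (B = Pow(Mul(Add(6, -2), 3), 2) = Pow(Mul(4, 3), 2) = Pow(12, 2) = 144)
Function('v')(s) = Mul(Pow(Add(-690, s), -1), Add(-186, s)) (Function('v')(s) = Mul(Add(-186, s), Pow(Add(-690, s), -1)) = Mul(Pow(Add(-690, s), -1), Add(-186, s)))
n = Rational(19, 103) (n = Mul(Pow(Add(-690, Mul(4, 18)), -1), Add(-186, Mul(4, 18))) = Mul(Pow(Add(-690, 72), -1), Add(-186, 72)) = Mul(Pow(-618, -1), -114) = Mul(Rational(-1, 618), -114) = Rational(19, 103) ≈ 0.18447)
Mul(Add(n, -4103769), Add(2134278, B)) = Mul(Add(Rational(19, 103), -4103769), Add(2134278, 144)) = Mul(Rational(-422688188, 103), 2134422) = Rational(-902194967607336, 103)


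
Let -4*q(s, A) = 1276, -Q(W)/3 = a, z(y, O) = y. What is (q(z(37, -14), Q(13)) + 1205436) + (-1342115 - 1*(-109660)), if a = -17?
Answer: -27338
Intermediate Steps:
Q(W) = 51 (Q(W) = -3*(-17) = 51)
q(s, A) = -319 (q(s, A) = -¼*1276 = -319)
(q(z(37, -14), Q(13)) + 1205436) + (-1342115 - 1*(-109660)) = (-319 + 1205436) + (-1342115 - 1*(-109660)) = 1205117 + (-1342115 + 109660) = 1205117 - 1232455 = -27338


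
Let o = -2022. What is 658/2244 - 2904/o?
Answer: 653921/378114 ≈ 1.7294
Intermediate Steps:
658/2244 - 2904/o = 658/2244 - 2904/(-2022) = 658*(1/2244) - 2904*(-1/2022) = 329/1122 + 484/337 = 653921/378114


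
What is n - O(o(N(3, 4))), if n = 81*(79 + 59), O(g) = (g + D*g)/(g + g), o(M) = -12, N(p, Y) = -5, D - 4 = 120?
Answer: 22231/2 ≈ 11116.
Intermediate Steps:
D = 124 (D = 4 + 120 = 124)
O(g) = 125/2 (O(g) = (g + 124*g)/(g + g) = (125*g)/((2*g)) = (125*g)*(1/(2*g)) = 125/2)
n = 11178 (n = 81*138 = 11178)
n - O(o(N(3, 4))) = 11178 - 1*125/2 = 11178 - 125/2 = 22231/2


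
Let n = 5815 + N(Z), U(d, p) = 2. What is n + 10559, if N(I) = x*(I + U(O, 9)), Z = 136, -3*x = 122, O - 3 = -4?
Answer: 10762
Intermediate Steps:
O = -1 (O = 3 - 4 = -1)
x = -122/3 (x = -⅓*122 = -122/3 ≈ -40.667)
N(I) = -244/3 - 122*I/3 (N(I) = -122*(I + 2)/3 = -122*(2 + I)/3 = -244/3 - 122*I/3)
n = 203 (n = 5815 + (-244/3 - 122/3*136) = 5815 + (-244/3 - 16592/3) = 5815 - 5612 = 203)
n + 10559 = 203 + 10559 = 10762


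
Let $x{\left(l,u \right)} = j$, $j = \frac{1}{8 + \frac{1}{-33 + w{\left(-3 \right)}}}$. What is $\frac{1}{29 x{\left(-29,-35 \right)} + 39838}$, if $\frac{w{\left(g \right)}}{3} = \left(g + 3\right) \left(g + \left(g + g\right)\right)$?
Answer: $\frac{263}{10478351} \approx 2.5099 \cdot 10^{-5}$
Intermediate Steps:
$w{\left(g \right)} = 9 g \left(3 + g\right)$ ($w{\left(g \right)} = 3 \left(g + 3\right) \left(g + \left(g + g\right)\right) = 3 \left(3 + g\right) \left(g + 2 g\right) = 3 \left(3 + g\right) 3 g = 3 \cdot 3 g \left(3 + g\right) = 9 g \left(3 + g\right)$)
$j = \frac{33}{263}$ ($j = \frac{1}{8 + \frac{1}{-33 + 9 \left(-3\right) \left(3 - 3\right)}} = \frac{1}{8 + \frac{1}{-33 + 9 \left(-3\right) 0}} = \frac{1}{8 + \frac{1}{-33 + 0}} = \frac{1}{8 + \frac{1}{-33}} = \frac{1}{8 - \frac{1}{33}} = \frac{1}{\frac{263}{33}} = \frac{33}{263} \approx 0.12548$)
$x{\left(l,u \right)} = \frac{33}{263}$
$\frac{1}{29 x{\left(-29,-35 \right)} + 39838} = \frac{1}{29 \cdot \frac{33}{263} + 39838} = \frac{1}{\frac{957}{263} + 39838} = \frac{1}{\frac{10478351}{263}} = \frac{263}{10478351}$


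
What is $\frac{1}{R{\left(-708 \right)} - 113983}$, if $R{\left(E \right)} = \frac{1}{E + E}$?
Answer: $- \frac{1416}{161399929} \approx -8.7732 \cdot 10^{-6}$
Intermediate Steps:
$R{\left(E \right)} = \frac{1}{2 E}$
$\frac{1}{R{\left(-708 \right)} - 113983} = \frac{1}{\frac{1}{2 \left(-708\right)} - 113983} = \frac{1}{\frac{1}{2} \left(- \frac{1}{708}\right) - 113983} = \frac{1}{- \frac{1}{1416} - 113983} = \frac{1}{- \frac{161399929}{1416}} = - \frac{1416}{161399929}$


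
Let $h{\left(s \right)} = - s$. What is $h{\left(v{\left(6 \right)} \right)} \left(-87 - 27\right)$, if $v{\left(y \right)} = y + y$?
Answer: $1368$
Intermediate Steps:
$v{\left(y \right)} = 2 y$
$h{\left(v{\left(6 \right)} \right)} \left(-87 - 27\right) = - 2 \cdot 6 \left(-87 - 27\right) = \left(-1\right) 12 \left(-114\right) = \left(-12\right) \left(-114\right) = 1368$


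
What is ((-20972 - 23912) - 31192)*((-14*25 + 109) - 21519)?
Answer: 1655413760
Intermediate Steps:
((-20972 - 23912) - 31192)*((-14*25 + 109) - 21519) = (-44884 - 31192)*((-350 + 109) - 21519) = -76076*(-241 - 21519) = -76076*(-21760) = 1655413760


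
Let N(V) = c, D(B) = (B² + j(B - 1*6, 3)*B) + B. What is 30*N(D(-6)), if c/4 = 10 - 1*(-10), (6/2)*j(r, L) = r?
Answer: 2400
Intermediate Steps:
j(r, L) = r/3
D(B) = B + B² + B*(-2 + B/3) (D(B) = (B² + ((B - 1*6)/3)*B) + B = (B² + ((B - 6)/3)*B) + B = (B² + ((-6 + B)/3)*B) + B = (B² + (-2 + B/3)*B) + B = (B² + B*(-2 + B/3)) + B = B + B² + B*(-2 + B/3))
c = 80 (c = 4*(10 - 1*(-10)) = 4*(10 + 10) = 4*20 = 80)
N(V) = 80
30*N(D(-6)) = 30*80 = 2400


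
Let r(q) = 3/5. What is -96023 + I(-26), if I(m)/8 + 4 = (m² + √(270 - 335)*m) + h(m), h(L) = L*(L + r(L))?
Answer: -426819/5 - 208*I*√65 ≈ -85364.0 - 1676.9*I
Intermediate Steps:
r(q) = ⅗ (r(q) = 3*(⅕) = ⅗)
h(L) = L*(⅗ + L) (h(L) = L*(L + ⅗) = L*(⅗ + L))
I(m) = -32 + 8*m² + 8*m*(3 + 5*m)/5 + 8*I*m*√65 (I(m) = -32 + 8*((m² + √(270 - 335)*m) + m*(3 + 5*m)/5) = -32 + 8*((m² + √(-65)*m) + m*(3 + 5*m)/5) = -32 + 8*((m² + (I*√65)*m) + m*(3 + 5*m)/5) = -32 + 8*((m² + I*m*√65) + m*(3 + 5*m)/5) = -32 + 8*(m² + m*(3 + 5*m)/5 + I*m*√65) = -32 + (8*m² + 8*m*(3 + 5*m)/5 + 8*I*m*√65) = -32 + 8*m² + 8*m*(3 + 5*m)/5 + 8*I*m*√65)
-96023 + I(-26) = -96023 + (-32 + 16*(-26)² + (24/5)*(-26) + 8*I*(-26)*√65) = -96023 + (-32 + 16*676 - 624/5 - 208*I*√65) = -96023 + (-32 + 10816 - 624/5 - 208*I*√65) = -96023 + (53296/5 - 208*I*√65) = -426819/5 - 208*I*√65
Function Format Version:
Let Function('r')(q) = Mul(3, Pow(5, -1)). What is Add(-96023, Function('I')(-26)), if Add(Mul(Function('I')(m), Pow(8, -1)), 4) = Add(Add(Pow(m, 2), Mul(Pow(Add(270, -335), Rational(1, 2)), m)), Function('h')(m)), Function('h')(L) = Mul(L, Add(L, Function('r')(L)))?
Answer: Add(Rational(-426819, 5), Mul(-208, I, Pow(65, Rational(1, 2)))) ≈ Add(-85364., Mul(-1676.9, I))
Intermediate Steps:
Function('r')(q) = Rational(3, 5) (Function('r')(q) = Mul(3, Rational(1, 5)) = Rational(3, 5))
Function('h')(L) = Mul(L, Add(Rational(3, 5), L)) (Function('h')(L) = Mul(L, Add(L, Rational(3, 5))) = Mul(L, Add(Rational(3, 5), L)))
Function('I')(m) = Add(-32, Mul(8, Pow(m, 2)), Mul(Rational(8, 5), m, Add(3, Mul(5, m))), Mul(8, I, m, Pow(65, Rational(1, 2)))) (Function('I')(m) = Add(-32, Mul(8, Add(Add(Pow(m, 2), Mul(Pow(Add(270, -335), Rational(1, 2)), m)), Mul(Rational(1, 5), m, Add(3, Mul(5, m)))))) = Add(-32, Mul(8, Add(Add(Pow(m, 2), Mul(Pow(-65, Rational(1, 2)), m)), Mul(Rational(1, 5), m, Add(3, Mul(5, m)))))) = Add(-32, Mul(8, Add(Add(Pow(m, 2), Mul(Mul(I, Pow(65, Rational(1, 2))), m)), Mul(Rational(1, 5), m, Add(3, Mul(5, m)))))) = Add(-32, Mul(8, Add(Add(Pow(m, 2), Mul(I, m, Pow(65, Rational(1, 2)))), Mul(Rational(1, 5), m, Add(3, Mul(5, m)))))) = Add(-32, Mul(8, Add(Pow(m, 2), Mul(Rational(1, 5), m, Add(3, Mul(5, m))), Mul(I, m, Pow(65, Rational(1, 2)))))) = Add(-32, Add(Mul(8, Pow(m, 2)), Mul(Rational(8, 5), m, Add(3, Mul(5, m))), Mul(8, I, m, Pow(65, Rational(1, 2))))) = Add(-32, Mul(8, Pow(m, 2)), Mul(Rational(8, 5), m, Add(3, Mul(5, m))), Mul(8, I, m, Pow(65, Rational(1, 2)))))
Add(-96023, Function('I')(-26)) = Add(-96023, Add(-32, Mul(16, Pow(-26, 2)), Mul(Rational(24, 5), -26), Mul(8, I, -26, Pow(65, Rational(1, 2))))) = Add(-96023, Add(-32, Mul(16, 676), Rational(-624, 5), Mul(-208, I, Pow(65, Rational(1, 2))))) = Add(-96023, Add(-32, 10816, Rational(-624, 5), Mul(-208, I, Pow(65, Rational(1, 2))))) = Add(-96023, Add(Rational(53296, 5), Mul(-208, I, Pow(65, Rational(1, 2))))) = Add(Rational(-426819, 5), Mul(-208, I, Pow(65, Rational(1, 2))))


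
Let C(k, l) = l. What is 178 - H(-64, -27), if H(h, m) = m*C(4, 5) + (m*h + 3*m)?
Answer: -1334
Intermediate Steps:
H(h, m) = 8*m + h*m (H(h, m) = m*5 + (m*h + 3*m) = 5*m + (h*m + 3*m) = 5*m + (3*m + h*m) = 8*m + h*m)
178 - H(-64, -27) = 178 - (-27)*(8 - 64) = 178 - (-27)*(-56) = 178 - 1*1512 = 178 - 1512 = -1334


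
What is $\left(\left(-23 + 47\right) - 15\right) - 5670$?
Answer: $-5661$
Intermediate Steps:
$\left(\left(-23 + 47\right) - 15\right) - 5670 = \left(24 - 15\right) - 5670 = 9 - 5670 = -5661$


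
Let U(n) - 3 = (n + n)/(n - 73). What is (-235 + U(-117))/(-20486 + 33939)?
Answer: -1993/116185 ≈ -0.017154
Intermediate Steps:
U(n) = 3 + 2*n/(-73 + n) (U(n) = 3 + (n + n)/(n - 73) = 3 + (2*n)/(-73 + n) = 3 + 2*n/(-73 + n))
(-235 + U(-117))/(-20486 + 33939) = (-235 + (-219 + 5*(-117))/(-73 - 117))/(-20486 + 33939) = (-235 + (-219 - 585)/(-190))/13453 = (-235 - 1/190*(-804))*(1/13453) = (-235 + 402/95)*(1/13453) = -21923/95*1/13453 = -1993/116185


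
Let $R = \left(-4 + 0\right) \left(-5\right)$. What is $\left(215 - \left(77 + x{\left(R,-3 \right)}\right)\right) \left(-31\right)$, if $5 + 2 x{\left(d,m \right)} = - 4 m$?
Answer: $- \frac{8339}{2} \approx -4169.5$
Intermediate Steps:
$R = 20$ ($R = \left(-4\right) \left(-5\right) = 20$)
$x{\left(d,m \right)} = - \frac{5}{2} - 2 m$ ($x{\left(d,m \right)} = - \frac{5}{2} + \frac{\left(-4\right) m}{2} = - \frac{5}{2} - 2 m$)
$\left(215 - \left(77 + x{\left(R,-3 \right)}\right)\right) \left(-31\right) = \left(215 - \left(77 - - \frac{7}{2}\right)\right) \left(-31\right) = \left(215 - \left(77 + \left(- \frac{5}{2} + 6\right)\right)\right) \left(-31\right) = \left(215 - \left(77 + \frac{7}{2}\right)\right) \left(-31\right) = \left(215 - \frac{161}{2}\right) \left(-31\right) = \frac{269}{2} \left(-31\right) = - \frac{8339}{2}$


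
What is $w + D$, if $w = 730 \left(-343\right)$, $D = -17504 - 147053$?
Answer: $-414947$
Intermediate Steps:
$D = -164557$ ($D = -17504 - 147053 = -164557$)
$w = -250390$
$w + D = -250390 - 164557 = -414947$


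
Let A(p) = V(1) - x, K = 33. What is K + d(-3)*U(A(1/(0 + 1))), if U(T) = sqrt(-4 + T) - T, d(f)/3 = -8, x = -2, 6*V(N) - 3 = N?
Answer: 97 - 16*I*sqrt(3) ≈ 97.0 - 27.713*I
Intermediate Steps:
V(N) = 1/2 + N/6
d(f) = -24 (d(f) = 3*(-8) = -24)
A(p) = 8/3 (A(p) = (1/2 + (1/6)*1) - 1*(-2) = (1/2 + 1/6) + 2 = 2/3 + 2 = 8/3)
K + d(-3)*U(A(1/(0 + 1))) = 33 - 24*(sqrt(-4 + 8/3) - 1*8/3) = 33 - 24*(sqrt(-4/3) - 8/3) = 33 - 24*(2*I*sqrt(3)/3 - 8/3) = 33 - 24*(-8/3 + 2*I*sqrt(3)/3) = 33 + (64 - 16*I*sqrt(3)) = 97 - 16*I*sqrt(3)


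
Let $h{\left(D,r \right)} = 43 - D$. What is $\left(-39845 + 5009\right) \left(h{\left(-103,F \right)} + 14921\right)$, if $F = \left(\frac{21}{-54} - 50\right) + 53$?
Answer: $-524874012$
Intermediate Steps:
$F = \frac{47}{18}$ ($F = \left(21 \left(- \frac{1}{54}\right) - 50\right) + 53 = \left(- \frac{7}{18} - 50\right) + 53 = - \frac{907}{18} + 53 = \frac{47}{18} \approx 2.6111$)
$\left(-39845 + 5009\right) \left(h{\left(-103,F \right)} + 14921\right) = \left(-39845 + 5009\right) \left(\left(43 - -103\right) + 14921\right) = - 34836 \left(\left(43 + 103\right) + 14921\right) = - 34836 \left(146 + 14921\right) = \left(-34836\right) 15067 = -524874012$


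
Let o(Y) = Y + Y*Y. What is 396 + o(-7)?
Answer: 438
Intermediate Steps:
o(Y) = Y + Y²
396 + o(-7) = 396 - 7*(1 - 7) = 396 - 7*(-6) = 396 + 42 = 438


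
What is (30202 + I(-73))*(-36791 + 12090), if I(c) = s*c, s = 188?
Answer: -407023078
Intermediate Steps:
I(c) = 188*c
(30202 + I(-73))*(-36791 + 12090) = (30202 + 188*(-73))*(-36791 + 12090) = (30202 - 13724)*(-24701) = 16478*(-24701) = -407023078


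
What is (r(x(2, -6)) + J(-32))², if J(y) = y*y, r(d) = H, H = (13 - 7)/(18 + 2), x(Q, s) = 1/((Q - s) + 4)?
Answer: 104919049/100 ≈ 1.0492e+6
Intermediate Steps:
x(Q, s) = 1/(4 + Q - s)
H = 3/10 (H = 6/20 = 6*(1/20) = 3/10 ≈ 0.30000)
r(d) = 3/10
J(y) = y²
(r(x(2, -6)) + J(-32))² = (3/10 + (-32)²)² = (3/10 + 1024)² = (10243/10)² = 104919049/100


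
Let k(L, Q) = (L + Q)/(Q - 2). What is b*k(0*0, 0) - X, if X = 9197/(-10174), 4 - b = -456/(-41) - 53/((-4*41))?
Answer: 9197/10174 ≈ 0.90397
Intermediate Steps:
k(L, Q) = (L + Q)/(-2 + Q)
b = -1221/164 (b = 4 - (-456/(-41) - 53/((-4*41))) = 4 - (-456*(-1/41) - 53/(-164)) = 4 - (456/41 - 53*(-1/164)) = 4 - (456/41 + 53/164) = 4 - 1*1877/164 = 4 - 1877/164 = -1221/164 ≈ -7.4451)
X = -9197/10174 (X = 9197*(-1/10174) = -9197/10174 ≈ -0.90397)
b*k(0*0, 0) - X = -1221*(0*0 + 0)/(164*(-2 + 0)) - 1*(-9197/10174) = -1221*(0 + 0)/(164*(-2)) + 9197/10174 = -(-1221)*0/328 + 9197/10174 = -1221/164*0 + 9197/10174 = 0 + 9197/10174 = 9197/10174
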